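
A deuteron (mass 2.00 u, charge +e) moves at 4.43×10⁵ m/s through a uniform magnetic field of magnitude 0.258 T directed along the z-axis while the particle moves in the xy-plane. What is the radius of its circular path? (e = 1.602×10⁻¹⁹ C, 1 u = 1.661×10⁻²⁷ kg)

The magnetic force provides the centripetal force: |q|vB = mv²/r.
r = mv/(|q|B) = (3.322×10⁻²⁷)(4.43×10⁵)/((1.602×10⁻¹⁹)(0.258)) ≈ 0.0356 m.

r ≈ 0.0356 m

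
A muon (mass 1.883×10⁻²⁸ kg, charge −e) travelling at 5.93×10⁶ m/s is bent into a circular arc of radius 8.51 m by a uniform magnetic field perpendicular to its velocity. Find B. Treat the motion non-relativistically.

From |q|vB = mv²/r, B = mv/(|q|r).
B = (1.883×10⁻²⁸)(5.93×10⁶)/((1.602×10⁻¹⁹)(8.51)) ≈ 8.19×10⁻⁴ T.

B ≈ 8.19×10⁻⁴ T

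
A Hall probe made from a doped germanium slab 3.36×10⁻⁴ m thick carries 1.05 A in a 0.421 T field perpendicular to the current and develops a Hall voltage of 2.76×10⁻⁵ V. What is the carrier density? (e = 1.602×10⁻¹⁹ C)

n ≈ 2.98×10²⁶ m⁻³

From V_H = IB/(n e t), n = IB/(V_H e t).
n = (1.05)(0.421)/((2.76×10⁻⁵)(1.602×10⁻¹⁹)(3.36×10⁻⁴)) ≈ 2.98×10²⁶ m⁻³.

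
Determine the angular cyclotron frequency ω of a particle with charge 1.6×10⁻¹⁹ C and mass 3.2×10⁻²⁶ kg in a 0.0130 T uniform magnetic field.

ω = |q|B/m.
ω = (1.6×10⁻¹⁹)(0.0130)/3.2×10⁻²⁶ ≈ 6.50×10⁴ rad/s.

ω ≈ 6.50×10⁴ rad/s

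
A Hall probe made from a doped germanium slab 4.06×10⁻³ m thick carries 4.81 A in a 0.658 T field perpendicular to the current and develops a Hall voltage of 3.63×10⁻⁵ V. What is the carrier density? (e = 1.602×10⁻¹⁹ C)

n ≈ 1.34×10²⁶ m⁻³

From V_H = IB/(n e t), n = IB/(V_H e t).
n = (4.81)(0.658)/((3.63×10⁻⁵)(1.602×10⁻¹⁹)(4.06×10⁻³)) ≈ 1.34×10²⁶ m⁻³.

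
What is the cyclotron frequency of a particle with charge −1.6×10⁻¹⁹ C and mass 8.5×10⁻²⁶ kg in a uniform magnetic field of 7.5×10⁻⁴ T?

f ≈ 220 Hz

f = |q|B/(2πm).
f = (1.6×10⁻¹⁹)(7.5×10⁻⁴)/(2π·8.5×10⁻²⁶) ≈ 220 Hz.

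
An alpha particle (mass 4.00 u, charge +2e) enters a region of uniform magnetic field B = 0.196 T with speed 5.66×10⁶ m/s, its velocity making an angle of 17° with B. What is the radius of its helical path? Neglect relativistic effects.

v⊥ = v sinθ = 5.66×10⁶·sin17° ≈ 1.655×10⁶ m/s.
r = m v⊥/(|q|B) = (6.644×10⁻²⁷)(1.655×10⁶)/((3.204×10⁻¹⁹)(0.196)) ≈ 0.175 m.

r ≈ 0.175 m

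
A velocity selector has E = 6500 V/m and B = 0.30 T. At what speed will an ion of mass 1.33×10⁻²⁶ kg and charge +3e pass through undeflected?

For undeflected motion the electric and magnetic forces balance: qE = qvB.
v = E/B = 6500/0.30 = 2.2×10⁴ m/s.

v = 2.2×10⁴ m/s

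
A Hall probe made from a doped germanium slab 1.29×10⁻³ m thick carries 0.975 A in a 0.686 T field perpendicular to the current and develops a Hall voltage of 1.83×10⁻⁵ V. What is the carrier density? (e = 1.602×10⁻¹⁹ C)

n ≈ 1.77×10²⁶ m⁻³

From V_H = IB/(n e t), n = IB/(V_H e t).
n = (0.975)(0.686)/((1.83×10⁻⁵)(1.602×10⁻¹⁹)(1.29×10⁻³)) ≈ 1.77×10²⁶ m⁻³.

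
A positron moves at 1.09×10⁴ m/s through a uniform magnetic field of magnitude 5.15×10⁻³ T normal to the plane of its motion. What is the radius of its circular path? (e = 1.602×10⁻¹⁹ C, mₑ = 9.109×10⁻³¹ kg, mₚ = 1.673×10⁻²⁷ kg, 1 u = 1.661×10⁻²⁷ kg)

r ≈ 1.20×10⁻⁵ m

The magnetic force provides the centripetal force: |q|vB = mv²/r.
r = mv/(|q|B) = (9.109×10⁻³¹)(1.09×10⁴)/((1.602×10⁻¹⁹)(5.15×10⁻³)) ≈ 1.20×10⁻⁵ m.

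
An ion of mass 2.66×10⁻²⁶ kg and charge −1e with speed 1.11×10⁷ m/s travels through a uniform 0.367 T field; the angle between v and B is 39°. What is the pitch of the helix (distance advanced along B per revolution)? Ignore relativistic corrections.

v∥ = v cosθ = 1.11×10⁷·cos39° ≈ 8.626×10⁶ m/s.
T = 2πm/(|q|B) = 2π(2.66×10⁻²⁶)/((1.602×10⁻¹⁹)(0.367)) ≈ 2.843×10⁻⁶ s.
pitch = v∥ T = (8.626×10⁶)(2.843×10⁻⁶) ≈ 24.5 m.

p ≈ 24.5 m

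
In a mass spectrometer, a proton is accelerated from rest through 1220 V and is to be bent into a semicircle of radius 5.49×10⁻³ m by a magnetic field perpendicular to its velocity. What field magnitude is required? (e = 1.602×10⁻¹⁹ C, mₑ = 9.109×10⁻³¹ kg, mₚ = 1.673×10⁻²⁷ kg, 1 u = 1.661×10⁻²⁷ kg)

v = √(2|q|V/m) = √(2·1.602×10⁻¹⁹·1220/1.673×10⁻²⁷) ≈ 4.834×10⁵ m/s.
B = mv/(|q|r) = (1.673×10⁻²⁷)(4.834×10⁵)/((1.602×10⁻¹⁹)(5.49×10⁻³)) ≈ 0.919 T.

B ≈ 0.919 T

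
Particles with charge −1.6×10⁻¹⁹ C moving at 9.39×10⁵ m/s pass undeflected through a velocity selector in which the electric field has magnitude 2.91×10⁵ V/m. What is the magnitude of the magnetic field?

B = 0.310 T

Balance of forces in the selector: qE = qvB ⇒ B = E/v.
B = 2.91×10⁵/9.39×10⁵ = 0.310 T.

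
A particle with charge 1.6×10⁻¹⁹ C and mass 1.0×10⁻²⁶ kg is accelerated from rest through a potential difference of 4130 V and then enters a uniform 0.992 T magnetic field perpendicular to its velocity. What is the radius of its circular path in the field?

Acceleration: |q|V = ½mv² ⇒ v = √(2|q|V/m) = √(2·1.6×10⁻¹⁹·4130/1.0×10⁻²⁶) ≈ 3.635×10⁵ m/s.
In the field: r = mv/(|q|B) = (1.0×10⁻²⁶)(3.635×10⁵)/((1.6×10⁻¹⁹)(0.992)) ≈ 0.0229 m.

r ≈ 0.0229 m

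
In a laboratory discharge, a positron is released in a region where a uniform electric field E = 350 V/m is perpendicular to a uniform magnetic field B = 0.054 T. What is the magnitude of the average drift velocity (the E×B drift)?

v_d ≈ 6500 m/s

The E×B drift speed is v_d = E/B.
v_d = 350/0.054 = 6500 m/s.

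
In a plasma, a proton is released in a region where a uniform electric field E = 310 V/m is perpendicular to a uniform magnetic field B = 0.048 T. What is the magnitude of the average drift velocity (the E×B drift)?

The E×B drift speed is v_d = E/B.
v_d = 310/0.048 = 6500 m/s.

v_d ≈ 6500 m/s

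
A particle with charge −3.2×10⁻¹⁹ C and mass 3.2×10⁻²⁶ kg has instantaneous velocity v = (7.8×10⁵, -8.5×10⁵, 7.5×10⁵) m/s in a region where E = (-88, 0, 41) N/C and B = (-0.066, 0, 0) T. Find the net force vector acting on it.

v×B = (0, -4.95×10⁴, -5.61×10⁴) N/C.
E + v×B = (-88.0, -4.95×10⁴, -5.61×10⁴) N/C.
F = q(E + v×B) = (−3.2×10⁻¹⁹ C)·(-88.0, -4.95×10⁴, -5.61×10⁴) = (2.82×10⁻¹⁷, 1.58×10⁻¹⁴, 1.79×10⁻¹⁴) N.

F ≈ (2.82×10⁻¹⁷, 1.58×10⁻¹⁴, 1.79×10⁻¹⁴) N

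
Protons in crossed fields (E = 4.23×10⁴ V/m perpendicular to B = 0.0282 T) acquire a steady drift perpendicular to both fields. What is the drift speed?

The E×B drift speed is v_d = E/B.
v_d = 4.23×10⁴/0.0282 = 1.50×10⁶ m/s.

v_d ≈ 1.50×10⁶ m/s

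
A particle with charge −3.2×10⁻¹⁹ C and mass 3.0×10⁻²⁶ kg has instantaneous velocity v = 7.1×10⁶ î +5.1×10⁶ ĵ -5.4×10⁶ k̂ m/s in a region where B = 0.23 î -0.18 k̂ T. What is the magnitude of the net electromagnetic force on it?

|F| ≈ 4.77×10⁻¹³ N

v×B = (-9.18×10⁵, 3.60×10⁴, -1.17×10⁶) N/C.
F = q v×B = (−3.2×10⁻¹⁹ C)·(-9.18×10⁵, 3.60×10⁴, -1.17×10⁶) = (2.94×10⁻¹³, -1.15×10⁻¹⁴, 3.75×10⁻¹³) N.
|F| = 4.77×10⁻¹³ N.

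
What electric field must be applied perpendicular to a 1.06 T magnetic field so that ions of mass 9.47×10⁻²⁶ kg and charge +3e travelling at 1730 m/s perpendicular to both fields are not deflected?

E = 1830 V/m

For straight-line motion qE = qvB, so E = vB.
E = 1730 × 1.06 = 1830 V/m.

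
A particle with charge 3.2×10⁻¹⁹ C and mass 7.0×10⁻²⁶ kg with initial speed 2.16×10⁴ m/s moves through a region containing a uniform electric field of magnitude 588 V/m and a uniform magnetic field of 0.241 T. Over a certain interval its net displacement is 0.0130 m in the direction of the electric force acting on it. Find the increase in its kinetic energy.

ΔKE ≈ 2.45×10⁻¹⁸ J

The magnetic force is always ⟂ v and does no work; only the electric force changes KE.
ΔKE = F_E · d = |q|E d = (3.2×10⁻¹⁹)(588)(0.0130) ≈ 2.45×10⁻¹⁸ J.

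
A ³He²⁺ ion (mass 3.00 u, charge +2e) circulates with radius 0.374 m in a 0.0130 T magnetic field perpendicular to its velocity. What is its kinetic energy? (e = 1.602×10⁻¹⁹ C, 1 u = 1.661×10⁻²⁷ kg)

KE ≈ 1520 eV

v = |q|Br/m, then KE = ½mv² = (qBr)²/(2m).
v = (3.204×10⁻¹⁹)(0.0130)(0.374)/4.983×10⁻²⁷ ≈ 3.126×10⁵ m/s.
KE = ½(4.983×10⁻²⁷)(3.126×10⁵)² ≈ 2.43×10⁻¹⁶ J = 1520 eV.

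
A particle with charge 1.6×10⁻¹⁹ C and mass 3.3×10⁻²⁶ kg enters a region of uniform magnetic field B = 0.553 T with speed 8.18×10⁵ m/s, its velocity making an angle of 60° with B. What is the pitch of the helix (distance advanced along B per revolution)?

v∥ = v cosθ = 8.18×10⁵·cos60° ≈ 4.090×10⁵ m/s.
T = 2πm/(|q|B) = 2π(3.3×10⁻²⁶)/((1.6×10⁻¹⁹)(0.553)) ≈ 2.343×10⁻⁶ s.
pitch = v∥ T = (4.090×10⁵)(2.343×10⁻⁶) ≈ 0.958 m.

p ≈ 0.958 m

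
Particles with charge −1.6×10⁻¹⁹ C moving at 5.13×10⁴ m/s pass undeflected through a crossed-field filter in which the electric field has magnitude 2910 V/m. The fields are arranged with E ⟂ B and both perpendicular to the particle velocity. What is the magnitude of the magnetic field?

Balance of forces in the selector: qE = qvB ⇒ B = E/v.
B = 2910/5.13×10⁴ = 0.0567 T.

B = 0.0567 T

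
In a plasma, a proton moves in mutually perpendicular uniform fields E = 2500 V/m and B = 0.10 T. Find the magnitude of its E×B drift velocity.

v_d ≈ 2.5×10⁴ m/s

In crossed fields the guiding centre drifts at v_d = |E×B|/B² = E/B, independent of charge and mass.
v_d = 2500/0.10 = 2.5×10⁴ m/s.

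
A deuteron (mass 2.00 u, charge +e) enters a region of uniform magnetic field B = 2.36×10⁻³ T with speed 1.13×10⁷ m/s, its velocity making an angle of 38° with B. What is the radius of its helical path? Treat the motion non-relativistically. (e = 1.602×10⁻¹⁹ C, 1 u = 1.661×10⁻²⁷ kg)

r ≈ 61.1 m

v⊥ = v sinθ = 1.13×10⁷·sin38° ≈ 6.957×10⁶ m/s.
r = m v⊥/(|q|B) = (3.322×10⁻²⁷)(6.957×10⁶)/((1.602×10⁻¹⁹)(2.36×10⁻³)) ≈ 61.1 m.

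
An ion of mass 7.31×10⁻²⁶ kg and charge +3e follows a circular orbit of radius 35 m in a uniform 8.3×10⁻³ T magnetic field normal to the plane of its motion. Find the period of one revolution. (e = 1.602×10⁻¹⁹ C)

T ≈ 1.2×10⁻⁴ s

The cyclotron period depends only on m, q, B: T = 2πm/(|q|B).
T = 2π(7.31×10⁻²⁶)/((4.806×10⁻¹⁹)(8.3×10⁻³)) ≈ 1.2×10⁻⁴ s.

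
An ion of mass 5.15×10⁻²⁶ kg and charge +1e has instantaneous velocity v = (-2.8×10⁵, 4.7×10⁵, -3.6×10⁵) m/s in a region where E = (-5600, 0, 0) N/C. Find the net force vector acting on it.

Only an electric field acts, so F = qE = (1.602×10⁻¹⁹ C)·(-5600, 0, 0) = (-8.97×10⁻¹⁶, 0, 0) N.

F ≈ (-8.97×10⁻¹⁶, 0, 0) N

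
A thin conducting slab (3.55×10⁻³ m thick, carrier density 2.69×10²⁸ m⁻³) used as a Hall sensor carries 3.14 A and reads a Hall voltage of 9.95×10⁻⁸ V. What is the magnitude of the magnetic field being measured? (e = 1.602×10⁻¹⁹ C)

From V_H = IB/(n e t), B = V_H n e t / I.
B = (9.95×10⁻⁸)(2.69×10²⁸)(1.602×10⁻¹⁹)(3.55×10⁻³)/3.14 ≈ 0.485 T.

B ≈ 0.485 T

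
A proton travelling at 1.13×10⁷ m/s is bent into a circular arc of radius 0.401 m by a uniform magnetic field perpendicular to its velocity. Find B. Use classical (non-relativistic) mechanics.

B ≈ 0.294 T

From |q|vB = mv²/r, B = mv/(|q|r).
B = (1.673×10⁻²⁷)(1.13×10⁷)/((1.602×10⁻¹⁹)(0.401)) ≈ 0.294 T.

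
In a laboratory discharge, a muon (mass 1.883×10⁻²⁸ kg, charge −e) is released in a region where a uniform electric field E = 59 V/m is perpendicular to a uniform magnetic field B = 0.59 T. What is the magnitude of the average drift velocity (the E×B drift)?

The E×B drift speed is v_d = E/B.
v_d = 59/0.59 = 100 m/s.

v_d ≈ 100 m/s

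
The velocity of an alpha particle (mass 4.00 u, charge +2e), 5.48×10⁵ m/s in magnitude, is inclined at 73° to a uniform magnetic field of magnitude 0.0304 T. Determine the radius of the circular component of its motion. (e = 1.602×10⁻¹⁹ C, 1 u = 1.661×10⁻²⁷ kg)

v⊥ = v sinθ = 5.48×10⁵·sin73° ≈ 5.241×10⁵ m/s.
r = m v⊥/(|q|B) = (6.644×10⁻²⁷)(5.241×10⁵)/((3.204×10⁻¹⁹)(0.0304)) ≈ 0.357 m.

r ≈ 0.357 m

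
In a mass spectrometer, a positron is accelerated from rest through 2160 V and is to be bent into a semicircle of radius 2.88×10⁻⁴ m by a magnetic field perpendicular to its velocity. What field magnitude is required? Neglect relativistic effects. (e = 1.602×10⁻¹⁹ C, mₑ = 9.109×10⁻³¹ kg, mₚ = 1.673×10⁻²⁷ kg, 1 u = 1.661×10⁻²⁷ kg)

B ≈ 0.544 T

v = √(2|q|V/m) = √(2·1.602×10⁻¹⁹·2160/9.109×10⁻³¹) ≈ 2.756×10⁷ m/s.
B = mv/(|q|r) = (9.109×10⁻³¹)(2.756×10⁷)/((1.602×10⁻¹⁹)(2.88×10⁻⁴)) ≈ 0.544 T.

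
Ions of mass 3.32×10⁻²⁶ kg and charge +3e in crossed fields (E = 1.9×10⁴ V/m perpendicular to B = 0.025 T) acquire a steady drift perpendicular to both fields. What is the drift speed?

v_d ≈ 7.6×10⁵ m/s

The steady drift has the magnetic force balancing the electric force, so v_d = E/B.
v_d = 1.9×10⁴/0.025 = 7.6×10⁵ m/s.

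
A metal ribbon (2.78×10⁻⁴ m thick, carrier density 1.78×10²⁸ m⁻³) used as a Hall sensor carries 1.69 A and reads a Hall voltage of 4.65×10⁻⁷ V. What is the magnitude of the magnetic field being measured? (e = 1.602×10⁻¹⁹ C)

B ≈ 0.218 T

From V_H = IB/(n e t), B = V_H n e t / I.
B = (4.65×10⁻⁷)(1.78×10²⁸)(1.602×10⁻¹⁹)(2.78×10⁻⁴)/1.69 ≈ 0.218 T.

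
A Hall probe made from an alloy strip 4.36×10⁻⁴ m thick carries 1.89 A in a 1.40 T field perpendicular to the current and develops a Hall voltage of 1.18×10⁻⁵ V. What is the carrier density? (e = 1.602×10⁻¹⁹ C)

From V_H = IB/(n e t), n = IB/(V_H e t).
n = (1.89)(1.40)/((1.18×10⁻⁵)(1.602×10⁻¹⁹)(4.36×10⁻⁴)) ≈ 3.21×10²⁷ m⁻³.

n ≈ 3.21×10²⁷ m⁻³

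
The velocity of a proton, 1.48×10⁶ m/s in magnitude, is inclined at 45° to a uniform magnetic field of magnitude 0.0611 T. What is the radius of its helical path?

v⊥ = v sinθ = 1.48×10⁶·sin45° ≈ 1.047×10⁶ m/s.
r = m v⊥/(|q|B) = (1.673×10⁻²⁷)(1.047×10⁶)/((1.602×10⁻¹⁹)(0.0611)) ≈ 0.179 m.

r ≈ 0.179 m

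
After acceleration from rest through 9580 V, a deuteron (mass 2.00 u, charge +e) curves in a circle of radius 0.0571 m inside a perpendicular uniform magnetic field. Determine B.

B ≈ 0.349 T

v = √(2|q|V/m) = √(2·1.602×10⁻¹⁹·9580/3.322×10⁻²⁷) ≈ 9.612×10⁵ m/s.
B = mv/(|q|r) = (3.322×10⁻²⁷)(9.612×10⁵)/((1.602×10⁻¹⁹)(0.0571)) ≈ 0.349 T.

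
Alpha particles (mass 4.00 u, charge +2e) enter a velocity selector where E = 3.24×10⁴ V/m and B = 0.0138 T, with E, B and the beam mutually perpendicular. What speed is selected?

For undeflected motion the electric and magnetic forces balance: qE = qvB.
v = E/B = 3.24×10⁴/0.0138 = 2.35×10⁶ m/s.

v = 2.35×10⁶ m/s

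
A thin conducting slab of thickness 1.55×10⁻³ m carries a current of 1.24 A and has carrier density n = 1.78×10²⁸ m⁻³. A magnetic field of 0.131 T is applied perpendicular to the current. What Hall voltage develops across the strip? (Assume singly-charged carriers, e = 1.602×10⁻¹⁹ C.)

V_H = IB/(n e t).
V_H = (1.24)(0.131)/((1.78×10²⁸)(1.602×10⁻¹⁹)(1.55×10⁻³)) ≈ 3.68×10⁻⁸ V.

V_H ≈ 3.68×10⁻⁸ V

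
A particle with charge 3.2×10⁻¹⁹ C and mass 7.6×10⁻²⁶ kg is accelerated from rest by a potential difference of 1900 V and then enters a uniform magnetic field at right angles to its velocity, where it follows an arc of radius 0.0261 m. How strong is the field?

B ≈ 1.15 T

v = √(2|q|V/m) = √(2·3.2×10⁻¹⁹·1900/7.6×10⁻²⁶) ≈ 1.265×10⁵ m/s.
B = mv/(|q|r) = (7.6×10⁻²⁶)(1.265×10⁵)/((3.2×10⁻¹⁹)(0.0261)) ≈ 1.15 T.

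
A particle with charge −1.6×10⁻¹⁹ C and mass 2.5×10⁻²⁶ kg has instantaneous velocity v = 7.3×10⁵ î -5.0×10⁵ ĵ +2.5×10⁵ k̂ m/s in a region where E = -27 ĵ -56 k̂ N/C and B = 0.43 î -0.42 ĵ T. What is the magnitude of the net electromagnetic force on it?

|F| ≈ 2.82×10⁻¹⁴ N

v×B = (1.05×10⁵, 1.08×10⁵, -9.16×10⁴) N/C.
E + v×B = (1.05×10⁵, 1.07×10⁵, -9.17×10⁴) N/C.
F = q(E + v×B) = (−1.6×10⁻¹⁹ C)·(1.05×10⁵, 1.07×10⁵, -9.17×10⁴) = (-1.68×10⁻¹⁴, -1.72×10⁻¹⁴, 1.47×10⁻¹⁴) N.
|F| = 2.82×10⁻¹⁴ N.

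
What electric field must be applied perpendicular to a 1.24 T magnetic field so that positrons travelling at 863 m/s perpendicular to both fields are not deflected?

E = 1070 V/m

For straight-line motion qE = qvB, so E = vB.
E = 863 × 1.24 = 1070 V/m.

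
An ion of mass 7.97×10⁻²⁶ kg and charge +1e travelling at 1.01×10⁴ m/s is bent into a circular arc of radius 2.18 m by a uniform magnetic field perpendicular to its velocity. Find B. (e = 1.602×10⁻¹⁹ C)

B ≈ 2.30×10⁻³ T

From |q|vB = mv²/r, B = mv/(|q|r).
B = (7.97×10⁻²⁶)(1.01×10⁴)/((1.602×10⁻¹⁹)(2.18)) ≈ 2.30×10⁻³ T.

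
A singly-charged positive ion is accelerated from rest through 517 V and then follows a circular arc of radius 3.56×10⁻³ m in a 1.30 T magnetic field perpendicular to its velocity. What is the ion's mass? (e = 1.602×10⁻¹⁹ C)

Combine |q|V = ½mv² and r = mv/(|q|B): eliminate v to get m = qB²r²/(2V).
m = (1.602×10⁻¹⁹)(1.30)²(3.56×10⁻³)²/(2·517) ≈ 3.32×10⁻²⁷ kg.

m ≈ 3.32×10⁻²⁷ kg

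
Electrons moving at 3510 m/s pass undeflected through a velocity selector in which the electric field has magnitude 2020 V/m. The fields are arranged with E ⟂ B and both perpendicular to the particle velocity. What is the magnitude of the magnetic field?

B = 0.575 T

Balance of forces in the selector: qE = qvB ⇒ B = E/v.
B = 2020/3510 = 0.575 T.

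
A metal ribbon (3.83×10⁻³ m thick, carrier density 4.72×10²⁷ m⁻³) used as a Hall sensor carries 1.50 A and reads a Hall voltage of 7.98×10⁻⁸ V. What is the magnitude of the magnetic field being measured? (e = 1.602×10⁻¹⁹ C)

B ≈ 0.154 T

From V_H = IB/(n e t), B = V_H n e t / I.
B = (7.98×10⁻⁸)(4.72×10²⁷)(1.602×10⁻¹⁹)(3.83×10⁻³)/1.50 ≈ 0.154 T.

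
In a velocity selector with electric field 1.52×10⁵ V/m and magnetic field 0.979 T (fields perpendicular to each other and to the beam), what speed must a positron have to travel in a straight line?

Zero net Lorentz force requires |qE| = |q v×B|, i.e. E = vB.
v = E/B = 1.52×10⁵/0.979 = 1.55×10⁵ m/s.

v = 1.55×10⁵ m/s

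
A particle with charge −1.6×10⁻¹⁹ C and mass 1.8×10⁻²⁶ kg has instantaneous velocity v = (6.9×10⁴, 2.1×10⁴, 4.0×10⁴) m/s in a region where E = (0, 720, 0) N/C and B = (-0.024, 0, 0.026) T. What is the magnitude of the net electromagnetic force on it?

v×B = (546, -2750, 504) N/C.
E + v×B = (546, -2030, 504) N/C.
F = q(E + v×B) = (−1.6×10⁻¹⁹ C)·(546, -2030, 504) = (-8.74×10⁻¹⁷, 3.25×10⁻¹⁶, -8.06×10⁻¹⁷) N.
|F| = 3.46×10⁻¹⁶ N.

|F| ≈ 3.46×10⁻¹⁶ N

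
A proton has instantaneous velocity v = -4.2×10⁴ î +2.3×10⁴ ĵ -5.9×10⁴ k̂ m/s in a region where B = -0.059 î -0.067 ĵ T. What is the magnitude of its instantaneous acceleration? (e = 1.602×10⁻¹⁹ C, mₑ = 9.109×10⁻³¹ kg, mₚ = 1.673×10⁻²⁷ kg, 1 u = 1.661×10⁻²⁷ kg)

v×B = (-3950, 3480, 4170) N/C.
F = q v×B = (1.602×10⁻¹⁹ C)·(-3950, 3480, 4170) = (-6.33×10⁻¹⁶, 5.58×10⁻¹⁶, 6.68×10⁻¹⁶) N.
|a| = |F|/m = 1.076×10⁻¹⁵/1.673×10⁻²⁷ ≈ 6.43×10¹¹ m/s².

|a| ≈ 6.43×10¹¹ m/s²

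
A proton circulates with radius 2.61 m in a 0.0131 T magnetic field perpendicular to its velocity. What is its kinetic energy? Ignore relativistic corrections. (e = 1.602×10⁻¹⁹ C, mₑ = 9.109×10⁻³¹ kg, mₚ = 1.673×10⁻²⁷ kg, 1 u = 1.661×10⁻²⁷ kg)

KE ≈ 8.97×10⁻¹⁵ J

v = |q|Br/m, then KE = ½mv² = (qBr)²/(2m).
v = (1.602×10⁻¹⁹)(0.0131)(2.61)/1.673×10⁻²⁷ ≈ 3.274×10⁶ m/s.
KE = ½(1.673×10⁻²⁷)(3.274×10⁶)² ≈ 8.97×10⁻¹⁵ J.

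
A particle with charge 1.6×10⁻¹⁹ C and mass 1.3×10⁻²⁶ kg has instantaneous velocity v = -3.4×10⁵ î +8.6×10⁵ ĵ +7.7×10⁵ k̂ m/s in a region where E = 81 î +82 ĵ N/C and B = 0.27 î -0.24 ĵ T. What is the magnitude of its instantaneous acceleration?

|a| ≈ 3.89×10¹² m/s²

v×B = (1.85×10⁵, 2.08×10⁵, -1.51×10⁵) N/C.
E + v×B = (1.85×10⁵, 2.08×10⁵, -1.51×10⁵) N/C.
F = q(E + v×B) = (1.6×10⁻¹⁹ C)·(1.85×10⁵, 2.08×10⁵, -1.51×10⁵) = (2.96×10⁻¹⁴, 3.33×10⁻¹⁴, -2.41×10⁻¹⁴) N.
|a| = |F|/m = 5.063×10⁻¹⁴/1.3×10⁻²⁶ ≈ 3.89×10¹² m/s².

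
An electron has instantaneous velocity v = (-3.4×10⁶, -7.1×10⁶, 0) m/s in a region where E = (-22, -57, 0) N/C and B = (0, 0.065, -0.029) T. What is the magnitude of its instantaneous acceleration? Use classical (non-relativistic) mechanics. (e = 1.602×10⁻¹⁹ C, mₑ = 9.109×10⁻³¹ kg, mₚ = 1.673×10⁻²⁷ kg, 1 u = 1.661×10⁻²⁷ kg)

|a| ≈ 5.59×10¹⁶ m/s²

v×B = (2.06×10⁵, -9.86×10⁴, -2.21×10⁵) N/C.
E + v×B = (2.06×10⁵, -9.87×10⁴, -2.21×10⁵) N/C.
F = q(E + v×B) = (−1.602×10⁻¹⁹ C)·(2.06×10⁵, -9.87×10⁴, -2.21×10⁵) = (-3.30×10⁻¹⁴, 1.58×10⁻¹⁴, 3.54×10⁻¹⁴) N.
|a| = |F|/m = 5.090×10⁻¹⁴/9.109×10⁻³¹ ≈ 5.59×10¹⁶ m/s².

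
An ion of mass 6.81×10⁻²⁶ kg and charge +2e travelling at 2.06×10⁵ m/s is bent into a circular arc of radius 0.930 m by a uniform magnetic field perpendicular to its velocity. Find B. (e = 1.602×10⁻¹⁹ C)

B ≈ 0.0471 T

From |q|vB = mv²/r, B = mv/(|q|r).
B = (6.81×10⁻²⁶)(2.06×10⁵)/((3.204×10⁻¹⁹)(0.930)) ≈ 0.0471 T.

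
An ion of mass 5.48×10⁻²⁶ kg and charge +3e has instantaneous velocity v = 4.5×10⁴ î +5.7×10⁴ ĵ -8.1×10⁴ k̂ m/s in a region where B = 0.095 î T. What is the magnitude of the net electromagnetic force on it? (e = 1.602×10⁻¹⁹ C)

|F| ≈ 4.52×10⁻¹⁵ N

v×B = (0, -7700, -5420) N/C.
F = q v×B = (4.806×10⁻¹⁹ C)·(0, -7700, -5420) = (0, -3.70×10⁻¹⁵, -2.60×10⁻¹⁵) N.
|F| = 4.52×10⁻¹⁵ N.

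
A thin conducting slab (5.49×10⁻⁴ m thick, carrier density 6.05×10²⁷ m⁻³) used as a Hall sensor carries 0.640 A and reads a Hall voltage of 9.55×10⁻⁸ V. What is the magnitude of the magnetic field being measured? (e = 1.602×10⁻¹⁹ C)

B ≈ 0.0794 T

From V_H = IB/(n e t), B = V_H n e t / I.
B = (9.55×10⁻⁸)(6.05×10²⁷)(1.602×10⁻¹⁹)(5.49×10⁻⁴)/0.640 ≈ 0.0794 T.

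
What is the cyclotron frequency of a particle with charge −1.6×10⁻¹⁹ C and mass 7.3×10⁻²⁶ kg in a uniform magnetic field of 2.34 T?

f = |q|B/(2πm).
f = (1.6×10⁻¹⁹)(2.34)/(2π·7.3×10⁻²⁶) ≈ 8.16×10⁵ Hz.

f ≈ 8.16×10⁵ Hz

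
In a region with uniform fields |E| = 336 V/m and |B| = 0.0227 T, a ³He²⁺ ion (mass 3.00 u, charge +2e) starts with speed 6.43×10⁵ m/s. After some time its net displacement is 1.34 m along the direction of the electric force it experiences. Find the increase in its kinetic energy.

ΔKE ≈ 1.44×10⁻¹⁶ J

The magnetic force is always ⟂ v and does no work; only the electric force changes KE.
ΔKE = F_E · d = |q|E d = (3.204×10⁻¹⁹)(336)(1.34) ≈ 1.44×10⁻¹⁶ J.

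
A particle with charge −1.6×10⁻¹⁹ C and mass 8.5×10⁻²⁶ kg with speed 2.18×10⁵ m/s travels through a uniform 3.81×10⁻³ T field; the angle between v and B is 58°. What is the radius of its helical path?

r ≈ 25.8 m

v⊥ = v sinθ = 2.18×10⁵·sin58° ≈ 1.849×10⁵ m/s.
r = m v⊥/(|q|B) = (8.5×10⁻²⁶)(1.849×10⁵)/((1.6×10⁻¹⁹)(3.81×10⁻³)) ≈ 25.8 m.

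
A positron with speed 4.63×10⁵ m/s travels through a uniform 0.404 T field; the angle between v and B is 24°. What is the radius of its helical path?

r ≈ 2.65×10⁻⁶ m

v⊥ = v sinθ = 4.63×10⁵·sin24° ≈ 1.883×10⁵ m/s.
r = m v⊥/(|q|B) = (9.109×10⁻³¹)(1.883×10⁵)/((1.602×10⁻¹⁹)(0.404)) ≈ 2.65×10⁻⁶ m.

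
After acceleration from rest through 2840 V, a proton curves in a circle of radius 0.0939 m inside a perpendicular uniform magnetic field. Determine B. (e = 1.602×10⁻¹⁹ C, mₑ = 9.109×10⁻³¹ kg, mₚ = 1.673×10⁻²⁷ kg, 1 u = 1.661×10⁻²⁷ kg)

v = √(2|q|V/m) = √(2·1.602×10⁻¹⁹·2840/1.673×10⁻²⁷) ≈ 7.375×10⁵ m/s.
B = mv/(|q|r) = (1.673×10⁻²⁷)(7.375×10⁵)/((1.602×10⁻¹⁹)(0.0939)) ≈ 0.0820 T.

B ≈ 0.0820 T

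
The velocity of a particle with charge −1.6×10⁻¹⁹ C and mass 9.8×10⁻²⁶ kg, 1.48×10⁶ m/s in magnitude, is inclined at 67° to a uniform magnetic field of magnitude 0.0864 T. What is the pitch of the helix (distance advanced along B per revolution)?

p ≈ 25.8 m

v∥ = v cosθ = 1.48×10⁶·cos67° ≈ 5.783×10⁵ m/s.
T = 2πm/(|q|B) = 2π(9.8×10⁻²⁶)/((1.6×10⁻¹⁹)(0.0864)) ≈ 4.454×10⁻⁵ s.
pitch = v∥ T = (5.783×10⁵)(4.454×10⁻⁵) ≈ 25.8 m.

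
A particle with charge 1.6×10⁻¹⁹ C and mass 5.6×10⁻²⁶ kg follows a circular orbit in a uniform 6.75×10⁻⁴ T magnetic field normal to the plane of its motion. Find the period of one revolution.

T ≈ 3.26×10⁻³ s

The cyclotron period depends only on m, q, B: T = 2πm/(|q|B).
T = 2π(5.6×10⁻²⁶)/((1.6×10⁻¹⁹)(6.75×10⁻⁴)) ≈ 3.26×10⁻³ s.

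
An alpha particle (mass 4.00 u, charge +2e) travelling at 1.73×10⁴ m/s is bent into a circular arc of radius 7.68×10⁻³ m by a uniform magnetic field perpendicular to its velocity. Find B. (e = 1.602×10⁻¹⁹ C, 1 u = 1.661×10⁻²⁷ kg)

B ≈ 0.0467 T

From |q|vB = mv²/r, B = mv/(|q|r).
B = (6.644×10⁻²⁷)(1.73×10⁴)/((3.204×10⁻¹⁹)(7.68×10⁻³)) ≈ 0.0467 T.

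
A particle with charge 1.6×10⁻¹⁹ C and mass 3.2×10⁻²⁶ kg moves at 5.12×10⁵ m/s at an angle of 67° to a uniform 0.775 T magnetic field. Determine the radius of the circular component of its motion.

v⊥ = v sinθ = 5.12×10⁵·sin67° ≈ 4.713×10⁵ m/s.
r = m v⊥/(|q|B) = (3.2×10⁻²⁶)(4.713×10⁵)/((1.6×10⁻¹⁹)(0.775)) ≈ 0.122 m.

r ≈ 0.122 m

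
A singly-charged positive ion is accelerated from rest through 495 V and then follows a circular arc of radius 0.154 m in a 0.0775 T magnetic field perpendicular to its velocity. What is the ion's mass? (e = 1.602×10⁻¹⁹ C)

Combine |q|V = ½mv² and r = mv/(|q|B): eliminate v to get m = qB²r²/(2V).
m = (1.602×10⁻¹⁹)(0.0775)²(0.154)²/(2·495) ≈ 2.31×10⁻²⁶ kg.

m ≈ 2.31×10⁻²⁶ kg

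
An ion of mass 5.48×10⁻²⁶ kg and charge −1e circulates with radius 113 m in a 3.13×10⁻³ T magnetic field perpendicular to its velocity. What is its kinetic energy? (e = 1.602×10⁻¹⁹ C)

KE ≈ 1.83×10⁵ eV

v = |q|Br/m, then KE = ½mv² = (qBr)²/(2m).
v = (1.602×10⁻¹⁹)(3.13×10⁻³)(113)/5.48×10⁻²⁶ ≈ 1.034×10⁶ m/s.
KE = ½(5.48×10⁻²⁶)(1.034×10⁶)² ≈ 2.93×10⁻¹⁴ J = 1.83×10⁵ eV.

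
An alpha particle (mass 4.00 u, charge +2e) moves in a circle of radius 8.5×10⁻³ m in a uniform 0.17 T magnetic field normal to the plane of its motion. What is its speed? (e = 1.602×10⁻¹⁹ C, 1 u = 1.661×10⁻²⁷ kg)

v ≈ 7.0×10⁴ m/s

From |q|vB = mv²/r, v = |q|Br/m.
v = (3.204×10⁻¹⁹)(0.17)(8.5×10⁻³)/6.644×10⁻²⁷ ≈ 7.0×10⁴ m/s.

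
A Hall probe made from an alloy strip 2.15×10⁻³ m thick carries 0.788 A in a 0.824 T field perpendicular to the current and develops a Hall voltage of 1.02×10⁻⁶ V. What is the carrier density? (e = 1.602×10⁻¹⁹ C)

n ≈ 1.85×10²⁷ m⁻³

From V_H = IB/(n e t), n = IB/(V_H e t).
n = (0.788)(0.824)/((1.02×10⁻⁶)(1.602×10⁻¹⁹)(2.15×10⁻³)) ≈ 1.85×10²⁷ m⁻³.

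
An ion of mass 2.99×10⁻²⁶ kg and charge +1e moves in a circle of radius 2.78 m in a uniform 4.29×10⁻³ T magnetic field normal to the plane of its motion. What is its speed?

v ≈ 6.39×10⁴ m/s

From |q|vB = mv²/r, v = |q|Br/m.
v = (1.602×10⁻¹⁹)(4.29×10⁻³)(2.78)/2.99×10⁻²⁶ ≈ 6.39×10⁴ m/s.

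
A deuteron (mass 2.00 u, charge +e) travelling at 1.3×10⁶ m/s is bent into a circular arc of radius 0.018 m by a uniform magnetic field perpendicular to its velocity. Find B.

B ≈ 1.5 T

From |q|vB = mv²/r, B = mv/(|q|r).
B = (3.322×10⁻²⁷)(1.3×10⁶)/((1.602×10⁻¹⁹)(0.018)) ≈ 1.5 T.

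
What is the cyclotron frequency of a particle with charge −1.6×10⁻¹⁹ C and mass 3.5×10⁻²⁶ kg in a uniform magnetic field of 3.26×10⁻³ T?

f = |q|B/(2πm).
f = (1.6×10⁻¹⁹)(3.26×10⁻³)/(2π·3.5×10⁻²⁶) ≈ 2370 Hz.

f ≈ 2370 Hz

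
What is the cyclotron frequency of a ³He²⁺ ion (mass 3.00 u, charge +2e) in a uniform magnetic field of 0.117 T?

f ≈ 1.20×10⁶ Hz

f = |q|B/(2πm).
f = (3.204×10⁻¹⁹)(0.117)/(2π·4.983×10⁻²⁷) ≈ 1.20×10⁶ Hz.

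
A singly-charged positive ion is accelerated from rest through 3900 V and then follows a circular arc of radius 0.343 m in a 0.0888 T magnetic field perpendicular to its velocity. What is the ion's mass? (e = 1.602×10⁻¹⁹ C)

Combine |q|V = ½mv² and r = mv/(|q|B): eliminate v to get m = qB²r²/(2V).
m = (1.602×10⁻¹⁹)(0.0888)²(0.343)²/(2·3900) ≈ 1.91×10⁻²⁶ kg.

m ≈ 1.91×10⁻²⁶ kg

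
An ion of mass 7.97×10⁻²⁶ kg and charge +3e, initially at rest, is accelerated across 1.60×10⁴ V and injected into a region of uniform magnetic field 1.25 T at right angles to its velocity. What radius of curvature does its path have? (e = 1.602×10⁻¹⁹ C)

Acceleration: |q|V = ½mv² ⇒ v = √(2|q|V/m) = √(2·4.806×10⁻¹⁹·1.60×10⁴/7.97×10⁻²⁶) ≈ 4.393×10⁵ m/s.
In the field: r = mv/(|q|B) = (7.97×10⁻²⁶)(4.393×10⁵)/((4.806×10⁻¹⁹)(1.25)) ≈ 0.0583 m.

r ≈ 0.0583 m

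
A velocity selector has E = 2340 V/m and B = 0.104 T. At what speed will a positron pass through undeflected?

v = 2.25×10⁴ m/s

For undeflected motion the electric and magnetic forces balance: qE = qvB.
v = E/B = 2340/0.104 = 2.25×10⁴ m/s.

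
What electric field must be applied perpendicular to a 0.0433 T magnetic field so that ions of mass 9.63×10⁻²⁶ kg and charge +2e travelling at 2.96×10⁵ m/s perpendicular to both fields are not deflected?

For straight-line motion qE = qvB, so E = vB.
E = 2.96×10⁵ × 0.0433 = 1.28×10⁴ V/m.

E = 1.28×10⁴ V/m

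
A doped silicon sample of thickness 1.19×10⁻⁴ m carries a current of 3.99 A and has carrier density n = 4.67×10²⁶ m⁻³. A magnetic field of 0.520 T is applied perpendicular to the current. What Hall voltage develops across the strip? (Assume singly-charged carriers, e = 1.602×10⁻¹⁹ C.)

V_H ≈ 2.33×10⁻⁴ V

V_H = IB/(n e t).
V_H = (3.99)(0.520)/((4.67×10²⁶)(1.602×10⁻¹⁹)(1.19×10⁻⁴)) ≈ 2.33×10⁻⁴ V.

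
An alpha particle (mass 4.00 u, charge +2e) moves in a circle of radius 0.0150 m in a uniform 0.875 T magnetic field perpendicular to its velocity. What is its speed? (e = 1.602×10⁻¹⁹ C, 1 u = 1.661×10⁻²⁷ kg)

v ≈ 6.33×10⁵ m/s

From |q|vB = mv²/r, v = |q|Br/m.
v = (3.204×10⁻¹⁹)(0.875)(0.0150)/6.644×10⁻²⁷ ≈ 6.33×10⁵ m/s.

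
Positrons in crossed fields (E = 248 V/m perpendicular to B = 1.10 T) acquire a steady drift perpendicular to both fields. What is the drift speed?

v_d ≈ 225 m/s

The steady drift has the magnetic force balancing the electric force, so v_d = E/B.
v_d = 248/1.10 = 225 m/s.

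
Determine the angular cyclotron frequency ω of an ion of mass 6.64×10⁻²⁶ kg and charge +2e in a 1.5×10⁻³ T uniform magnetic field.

ω ≈ 7200 rad/s

ω = |q|B/m.
ω = (3.204×10⁻¹⁹)(1.5×10⁻³)/6.64×10⁻²⁶ ≈ 7200 rad/s.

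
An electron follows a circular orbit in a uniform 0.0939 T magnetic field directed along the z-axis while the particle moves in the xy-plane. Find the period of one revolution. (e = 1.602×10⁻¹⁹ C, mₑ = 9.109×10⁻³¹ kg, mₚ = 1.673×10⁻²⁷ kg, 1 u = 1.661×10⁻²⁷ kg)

T ≈ 3.80×10⁻¹⁰ s

The cyclotron period depends only on m, q, B: T = 2πm/(|q|B).
T = 2π(9.109×10⁻³¹)/((1.602×10⁻¹⁹)(0.0939)) ≈ 3.80×10⁻¹⁰ s.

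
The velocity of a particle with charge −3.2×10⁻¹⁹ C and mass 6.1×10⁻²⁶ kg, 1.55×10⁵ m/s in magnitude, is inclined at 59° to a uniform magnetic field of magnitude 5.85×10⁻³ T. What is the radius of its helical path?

v⊥ = v sinθ = 1.55×10⁵·sin59° ≈ 1.329×10⁵ m/s.
r = m v⊥/(|q|B) = (6.1×10⁻²⁶)(1.329×10⁵)/((3.2×10⁻¹⁹)(5.85×10⁻³)) ≈ 4.33 m.

r ≈ 4.33 m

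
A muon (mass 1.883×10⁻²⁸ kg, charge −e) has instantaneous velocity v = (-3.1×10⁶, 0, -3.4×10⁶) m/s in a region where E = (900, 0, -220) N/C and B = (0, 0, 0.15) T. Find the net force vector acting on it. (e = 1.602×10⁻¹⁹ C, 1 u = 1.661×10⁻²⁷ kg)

v×B = (0, 4.65×10⁵, 0) N/C.
E + v×B = (900, 4.65×10⁵, -220) N/C.
F = q(E + v×B) = (−1.602×10⁻¹⁹ C)·(900, 4.65×10⁵, -220) = (-1.44×10⁻¹⁶, -7.45×10⁻¹⁴, 3.52×10⁻¹⁷) N.

F ≈ (-1.44×10⁻¹⁶, -7.45×10⁻¹⁴, 3.52×10⁻¹⁷) N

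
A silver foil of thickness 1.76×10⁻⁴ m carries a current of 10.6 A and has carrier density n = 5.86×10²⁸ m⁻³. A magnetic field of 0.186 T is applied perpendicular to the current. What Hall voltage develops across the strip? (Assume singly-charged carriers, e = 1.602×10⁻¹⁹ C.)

V_H = IB/(n e t).
V_H = (10.6)(0.186)/((5.86×10²⁸)(1.602×10⁻¹⁹)(1.76×10⁻⁴)) ≈ 1.19×10⁻⁶ V.

V_H ≈ 1.19×10⁻⁶ V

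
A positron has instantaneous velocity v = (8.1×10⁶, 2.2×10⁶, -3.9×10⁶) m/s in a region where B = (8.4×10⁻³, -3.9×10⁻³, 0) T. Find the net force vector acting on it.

v×B = (-1.52×10⁴, -3.28×10⁴, -5.01×10⁴) N/C.
F = q v×B = (1.602×10⁻¹⁹ C)·(-1.52×10⁴, -3.28×10⁴, -5.01×10⁴) = (-2.44×10⁻¹⁵, -5.25×10⁻¹⁵, -8.02×10⁻¹⁵) N.

F ≈ (-2.44×10⁻¹⁵, -5.25×10⁻¹⁵, -8.02×10⁻¹⁵) N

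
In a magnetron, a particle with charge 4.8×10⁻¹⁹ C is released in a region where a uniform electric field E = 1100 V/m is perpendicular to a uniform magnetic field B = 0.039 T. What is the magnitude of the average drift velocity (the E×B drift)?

v_d ≈ 2.8×10⁴ m/s

The E×B drift speed is v_d = E/B.
v_d = 1100/0.039 = 2.8×10⁴ m/s.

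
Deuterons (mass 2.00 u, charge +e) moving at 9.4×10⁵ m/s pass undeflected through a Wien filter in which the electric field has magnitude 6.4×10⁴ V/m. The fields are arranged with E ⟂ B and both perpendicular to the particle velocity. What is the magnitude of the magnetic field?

B = 0.068 T

Balance of forces in the selector: qE = qvB ⇒ B = E/v.
B = 6.4×10⁴/9.4×10⁵ = 0.068 T.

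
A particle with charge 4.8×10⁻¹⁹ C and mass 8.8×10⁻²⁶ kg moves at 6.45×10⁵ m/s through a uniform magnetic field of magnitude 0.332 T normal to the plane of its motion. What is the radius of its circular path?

r ≈ 0.356 m

The magnetic force provides the centripetal force: |q|vB = mv²/r.
r = mv/(|q|B) = (8.8×10⁻²⁶)(6.45×10⁵)/((4.8×10⁻¹⁹)(0.332)) ≈ 0.356 m.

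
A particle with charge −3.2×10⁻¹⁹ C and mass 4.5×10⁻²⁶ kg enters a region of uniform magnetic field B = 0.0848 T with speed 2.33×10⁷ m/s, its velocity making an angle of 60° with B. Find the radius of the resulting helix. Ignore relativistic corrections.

v⊥ = v sinθ = 2.33×10⁷·sin60° ≈ 2.018×10⁷ m/s.
r = m v⊥/(|q|B) = (4.5×10⁻²⁶)(2.018×10⁷)/((3.2×10⁻¹⁹)(0.0848)) ≈ 33.5 m.

r ≈ 33.5 m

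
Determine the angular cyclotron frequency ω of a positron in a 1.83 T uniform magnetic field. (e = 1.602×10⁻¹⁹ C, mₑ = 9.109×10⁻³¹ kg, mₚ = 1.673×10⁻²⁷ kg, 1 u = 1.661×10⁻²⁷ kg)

ω = |q|B/m.
ω = (1.602×10⁻¹⁹)(1.83)/9.109×10⁻³¹ ≈ 3.22×10¹¹ rad/s.

ω ≈ 3.22×10¹¹ rad/s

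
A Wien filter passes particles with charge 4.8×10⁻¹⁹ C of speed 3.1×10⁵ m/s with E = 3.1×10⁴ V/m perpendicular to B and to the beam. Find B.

B = 0.10 T

Balance of forces in the selector: qE = qvB ⇒ B = E/v.
B = 3.1×10⁴/3.1×10⁵ = 0.10 T.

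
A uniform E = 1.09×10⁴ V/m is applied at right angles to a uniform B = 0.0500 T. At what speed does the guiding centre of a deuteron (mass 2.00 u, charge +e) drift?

The E×B drift speed is v_d = E/B.
v_d = 1.09×10⁴/0.0500 = 2.18×10⁵ m/s.

v_d ≈ 2.18×10⁵ m/s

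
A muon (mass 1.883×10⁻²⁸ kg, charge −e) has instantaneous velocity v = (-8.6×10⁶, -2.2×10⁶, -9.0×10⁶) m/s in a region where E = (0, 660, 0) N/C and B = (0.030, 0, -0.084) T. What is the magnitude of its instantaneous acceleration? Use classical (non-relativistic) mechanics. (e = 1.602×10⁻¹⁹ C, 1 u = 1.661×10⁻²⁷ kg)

v×B = (1.85×10⁵, -9.92×10⁵, 6.60×10⁴) N/C.
E + v×B = (1.85×10⁵, -9.92×10⁵, 6.60×10⁴) N/C.
F = q(E + v×B) = (−1.602×10⁻¹⁹ C)·(1.85×10⁵, -9.92×10⁵, 6.60×10⁴) = (-2.96×10⁻¹⁴, 1.59×10⁻¹³, -1.06×10⁻¹⁴) N.
|a| = |F|/m = 1.620×10⁻¹³/1.883×10⁻²⁸ ≈ 8.60×10¹⁴ m/s².

|a| ≈ 8.60×10¹⁴ m/s²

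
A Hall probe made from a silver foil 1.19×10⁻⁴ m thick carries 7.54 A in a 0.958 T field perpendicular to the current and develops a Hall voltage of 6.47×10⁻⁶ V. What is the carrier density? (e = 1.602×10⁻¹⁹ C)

From V_H = IB/(n e t), n = IB/(V_H e t).
n = (7.54)(0.958)/((6.47×10⁻⁶)(1.602×10⁻¹⁹)(1.19×10⁻⁴)) ≈ 5.86×10²⁸ m⁻³.

n ≈ 5.86×10²⁸ m⁻³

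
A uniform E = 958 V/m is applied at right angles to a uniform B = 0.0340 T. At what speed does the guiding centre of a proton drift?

The E×B drift speed is v_d = E/B.
v_d = 958/0.0340 = 2.82×10⁴ m/s.

v_d ≈ 2.82×10⁴ m/s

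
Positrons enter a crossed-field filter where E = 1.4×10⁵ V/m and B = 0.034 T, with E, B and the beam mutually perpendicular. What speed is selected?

For undeflected motion the electric and magnetic forces balance: qE = qvB.
v = E/B = 1.4×10⁵/0.034 = 4.1×10⁶ m/s.
The result is independent of the particle's charge and mass.

v = 4.1×10⁶ m/s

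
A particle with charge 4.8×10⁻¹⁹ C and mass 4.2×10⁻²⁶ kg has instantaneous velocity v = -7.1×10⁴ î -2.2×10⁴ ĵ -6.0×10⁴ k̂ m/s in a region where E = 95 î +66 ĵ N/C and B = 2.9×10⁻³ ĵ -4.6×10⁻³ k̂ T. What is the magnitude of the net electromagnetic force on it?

v×B = (275, -327, -206) N/C.
E + v×B = (370, -261, -206) N/C.
F = q(E + v×B) = (4.8×10⁻¹⁹ C)·(370, -261, -206) = (1.78×10⁻¹⁶, -1.25×10⁻¹⁶, -9.88×10⁻¹⁷) N.
|F| = 2.39×10⁻¹⁶ N.

|F| ≈ 2.39×10⁻¹⁶ N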